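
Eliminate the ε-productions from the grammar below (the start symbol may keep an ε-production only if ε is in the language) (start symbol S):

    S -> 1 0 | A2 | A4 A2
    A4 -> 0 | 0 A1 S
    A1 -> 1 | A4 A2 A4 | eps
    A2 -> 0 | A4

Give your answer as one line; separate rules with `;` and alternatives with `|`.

S -> 1 0 | A2 | A4 A2; A4 -> 0 | 0 A1 S | 0 S; A1 -> 1 | A4 A2 A4; A2 -> 0 | A4

Nullable nonterminals: {A1}.
ε ∉ L(G), so no ε-production is kept.
Expand every rule over subsets of its nullable positions: A4 → 0 A1 S gives 0 A1 S | 0 S.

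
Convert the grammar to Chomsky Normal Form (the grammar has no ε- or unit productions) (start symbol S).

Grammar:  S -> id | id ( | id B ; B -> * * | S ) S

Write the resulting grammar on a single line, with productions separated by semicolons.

S -> id | X1 X2 | X1 B; B -> X3 X3 | S Y1; X1 -> id; X2 -> (; X3 -> *; X4 -> ); Y1 -> X4 S

Introduce a nonterminal for each terminal appearing in a rule of length ≥ 2: X1 → id, X2 → (, X3 → *, X4 → ).
Binarize each right-hand side of length ≥ 3 by chaining fresh nonterminals (Y1, Y2, …): affected rules were B → S X4 S.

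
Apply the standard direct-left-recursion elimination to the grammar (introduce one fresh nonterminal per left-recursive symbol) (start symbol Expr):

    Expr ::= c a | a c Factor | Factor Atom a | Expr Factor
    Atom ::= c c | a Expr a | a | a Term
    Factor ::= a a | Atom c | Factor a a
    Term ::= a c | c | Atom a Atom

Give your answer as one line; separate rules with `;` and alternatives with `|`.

Directly left-recursive nonterminals: Expr, Factor.
For Expr: α = {Factor}, β = {c a, a c Factor, Factor Atom a}. Rewrite as Expr → β Expr1 and Expr1 → α Expr1 | ε.
For Factor: α = {a a}, β = {a a, Atom c}. Rewrite as Factor → β Factor1 and Factor1 → α Factor1 | ε.

Expr ::= c a Expr1 | a c Factor Expr1 | Factor Atom a Expr1; Atom ::= c c | a Expr a | a | a Term; Factor ::= a a Factor1 | Atom c Factor1; Term ::= a c | c | Atom a Atom; Expr1 ::= Factor Expr1 | ε; Factor1 ::= a a Factor1 | ε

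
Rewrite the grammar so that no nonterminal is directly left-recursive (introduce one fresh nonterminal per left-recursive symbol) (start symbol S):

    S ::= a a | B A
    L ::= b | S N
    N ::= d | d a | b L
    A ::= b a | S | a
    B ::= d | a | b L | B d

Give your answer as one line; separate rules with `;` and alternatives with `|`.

B is directly left-recursive.
For B: α = {d}, β = {d, a, b L}. Rewrite as B → β B' and B' → α B' | ε.

S ::= a a | B A; L ::= b | S N; N ::= d | d a | b L; A ::= b a | S | a; B ::= d B' | a B' | b L B'; B' ::= d B' | epsilon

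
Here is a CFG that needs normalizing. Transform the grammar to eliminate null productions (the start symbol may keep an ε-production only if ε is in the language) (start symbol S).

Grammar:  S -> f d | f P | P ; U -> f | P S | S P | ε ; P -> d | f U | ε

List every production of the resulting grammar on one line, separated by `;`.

Nullable nonterminals: {P, S, U}.
ε ∈ L(G) since S is nullable, so keep S → ε.
Expand every rule over subsets of its nullable positions: S → f P gives f P | f. U → P S gives P S | P | S. P → f U gives f U | f.

S -> f d | f P | f | P | ε; U -> f | P S | P | S | S P; P -> d | f U | f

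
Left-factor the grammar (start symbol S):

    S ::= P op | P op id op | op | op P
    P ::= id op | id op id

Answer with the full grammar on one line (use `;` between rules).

S has alternatives sharing prefix 'P op': factor to S → P op S' with S' → ε | id op.
S has alternatives sharing prefix 'op': factor to S → op S'' with S'' → ε | P.
P has alternatives sharing prefix 'id op': factor to P → id op P' with P' → ε | id.

S ::= P op S' | op S''; P ::= id op P'; S' ::= ε | id op; S'' ::= ε | P; P' ::= ε | id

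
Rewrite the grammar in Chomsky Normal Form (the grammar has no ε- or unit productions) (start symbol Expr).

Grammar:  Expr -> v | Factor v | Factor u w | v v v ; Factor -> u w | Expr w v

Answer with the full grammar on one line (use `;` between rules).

Expr -> v | Factor X1 | Factor Y1 | X1 Y2; Factor -> X2 X3 | Expr Y3; X1 -> v; X2 -> u; X3 -> w; Y1 -> X2 X3; Y2 -> X1 X1; Y3 -> X3 X1

Introduce a nonterminal for each terminal appearing in a rule of length ≥ 2: X1 → v, X2 → u, X3 → w.
Binarize each right-hand side of length ≥ 3 by chaining fresh nonterminals (Y1, Y2, …): affected rules were Expr → Factor X2 X3; Expr → X1 X1 X1; Factor → Expr X3 X1.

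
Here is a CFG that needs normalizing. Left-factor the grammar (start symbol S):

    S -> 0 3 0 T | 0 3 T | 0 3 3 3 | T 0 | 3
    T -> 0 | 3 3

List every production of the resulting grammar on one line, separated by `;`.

S has alternatives sharing prefix '0 3': factor to S → 0 3 S' with S' → 0 T | T | 3 3.

S -> T 0 | 3 | 0 3 S'; T -> 0 | 3 3; S' -> 0 T | T | 3 3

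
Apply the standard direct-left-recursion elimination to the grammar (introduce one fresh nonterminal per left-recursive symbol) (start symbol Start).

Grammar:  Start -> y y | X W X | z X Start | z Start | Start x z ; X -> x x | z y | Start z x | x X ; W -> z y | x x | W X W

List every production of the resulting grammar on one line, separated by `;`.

Left recursion appears on Start, W.
For Start: α = {x z}, β = {y y, X W X, z X Start, z Start}. Rewrite as Start → β Start1 and Start1 → α Start1 | ε.
For W: α = {X W}, β = {z y, x x}. Rewrite as W → β W1 and W1 → α W1 | ε.

Start -> y y Start1 | X W X Start1 | z X Start Start1 | z Start Start1; X -> x x | z y | Start z x | x X; W -> z y W1 | x x W1; Start1 -> x z Start1 | ε; W1 -> X W W1 | ε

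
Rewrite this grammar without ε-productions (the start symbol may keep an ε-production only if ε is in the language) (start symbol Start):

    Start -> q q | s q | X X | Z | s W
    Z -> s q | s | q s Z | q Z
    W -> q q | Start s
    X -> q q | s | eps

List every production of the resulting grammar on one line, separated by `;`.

Nullable set = {Start, X}.
ε ∈ L(G) since Start is nullable, so keep Start → ε.
Expand every rule over subsets of its nullable positions: Start → X X gives X X | X. W → Start s gives Start s | s.

Start -> q q | s q | X X | X | Z | s W | eps; Z -> s q | s | q s Z | q Z; W -> q q | Start s | s; X -> q q | s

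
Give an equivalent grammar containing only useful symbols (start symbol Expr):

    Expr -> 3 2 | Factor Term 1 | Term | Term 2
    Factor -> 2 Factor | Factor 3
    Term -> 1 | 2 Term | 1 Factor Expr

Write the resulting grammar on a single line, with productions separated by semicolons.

Generating nonterminals: {Expr, Term}.
Reachable from Expr after that: {Expr, Term}.
Removed useless symbols: {Factor} and every production mentioning them.

Expr -> 3 2 | Term | Term 2; Term -> 1 | 2 Term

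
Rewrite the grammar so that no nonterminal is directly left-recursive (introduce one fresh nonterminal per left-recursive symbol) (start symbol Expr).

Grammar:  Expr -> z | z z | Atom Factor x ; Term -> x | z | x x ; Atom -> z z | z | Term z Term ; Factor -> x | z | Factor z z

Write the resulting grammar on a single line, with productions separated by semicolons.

Factor is directly left-recursive.
For Factor: α = {z z}, β = {x, z}. Rewrite as Factor → β Factor1 and Factor1 → α Factor1 | ε.

Expr -> z | z z | Atom Factor x; Term -> x | z | x x; Atom -> z z | z | Term z Term; Factor -> x Factor1 | z Factor1; Factor1 -> z z Factor1 | ε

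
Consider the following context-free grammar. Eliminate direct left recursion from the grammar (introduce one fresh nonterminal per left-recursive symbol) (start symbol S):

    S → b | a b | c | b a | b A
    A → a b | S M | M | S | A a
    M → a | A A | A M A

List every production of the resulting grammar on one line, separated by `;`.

Directly left-recursive nonterminal: A.
For A: α = {a}, β = {a b, S M, M, S}. Rewrite as A → β A' and A' → α A' | ε.

S → b | a b | c | b a | b A; A → a b A' | S M A' | M A' | S A'; M → a | A A | A M A; A' → a A' | eps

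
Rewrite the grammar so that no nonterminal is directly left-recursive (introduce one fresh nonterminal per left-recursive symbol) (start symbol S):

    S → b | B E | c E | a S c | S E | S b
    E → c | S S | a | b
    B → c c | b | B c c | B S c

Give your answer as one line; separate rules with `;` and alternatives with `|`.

S, B are directly left-recursive.
For S: α = {E, b}, β = {b, B E, c E, a S c}. Rewrite as S → β S' and S' → α S' | ε.
For B: α = {c c, S c}, β = {c c, b}. Rewrite as B → β B' and B' → α B' | ε.

S → b S' | B E S' | c E S' | a S c S'; E → c | S S | a | b; B → c c B' | b B'; S' → E S' | b S' | epsilon; B' → c c B' | S c B' | epsilon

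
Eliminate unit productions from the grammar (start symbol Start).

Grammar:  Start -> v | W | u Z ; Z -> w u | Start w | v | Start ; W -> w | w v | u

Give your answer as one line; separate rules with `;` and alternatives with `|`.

Unit pairs: Start ⇒* {W}; Z ⇒* {Start, W}.
For each unit pair (A, B), copy every non-unit production of B to A, then drop all unit productions.

Start -> v | u Z | w | w v | u; Z -> w u | Start w | v | u Z | w | w v | u; W -> w | w v | u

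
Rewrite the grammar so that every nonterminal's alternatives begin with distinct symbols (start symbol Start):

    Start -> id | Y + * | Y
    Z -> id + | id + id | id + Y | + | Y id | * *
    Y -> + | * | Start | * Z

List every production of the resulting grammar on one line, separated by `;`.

Start -> id | Y Start1; Z -> + | Y id | * * | id + Z1; Y -> + | Start | * Y1; Start1 -> + * | epsilon; Z1 -> epsilon | id | Y; Y1 -> epsilon | Z

Start has alternatives sharing prefix 'Y': factor to Start → Y Start1 with Start1 → + * | ε.
Z has alternatives sharing prefix 'id +': factor to Z → id + Z1 with Z1 → ε | id | Y.
Y has alternatives sharing prefix '*': factor to Y → * Y1 with Y1 → ε | Z.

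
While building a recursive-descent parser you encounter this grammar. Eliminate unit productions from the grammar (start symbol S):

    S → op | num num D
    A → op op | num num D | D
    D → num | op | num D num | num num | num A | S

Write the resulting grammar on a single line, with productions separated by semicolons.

S → op | num num D; A → op | num num D | num | num D num | num num | num A | op op; D → op | num num D | num | num D num | num num | num A

Unit pairs: A ⇒* {D, S}; D ⇒* {S}.
For each unit pair (A, B), copy every non-unit production of B to A, then drop all unit productions.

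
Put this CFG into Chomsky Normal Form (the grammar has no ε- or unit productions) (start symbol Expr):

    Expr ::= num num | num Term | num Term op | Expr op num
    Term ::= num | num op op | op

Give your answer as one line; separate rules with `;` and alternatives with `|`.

Expr ::= X1 X1 | X1 Term | X1 Y1 | Expr Y2; Term ::= num | X1 Y3 | op; X1 ::= num; X2 ::= op; Y1 ::= Term X2; Y2 ::= X2 X1; Y3 ::= X2 X2

Introduce a nonterminal for each terminal appearing in a rule of length ≥ 2: X1 → num, X2 → op.
Binarize each right-hand side of length ≥ 3 by chaining fresh nonterminals (Y1, Y2, …): affected rules were Expr → X1 Term X2; Expr → Expr X2 X1; Term → X1 X2 X2.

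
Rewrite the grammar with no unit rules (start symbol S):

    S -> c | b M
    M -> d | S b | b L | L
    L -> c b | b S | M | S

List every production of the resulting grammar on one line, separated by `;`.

Unit pairs: L ⇒* {M, S}; M ⇒* {L, S}.
For every A with A ⇒* B via unit rules, add B's non-unit alternatives to A; then delete every rule of the form X → Y.

S -> c | b M; M -> c b | b S | c | b M | d | S b | b L; L -> c b | b S | c | b M | d | S b | b L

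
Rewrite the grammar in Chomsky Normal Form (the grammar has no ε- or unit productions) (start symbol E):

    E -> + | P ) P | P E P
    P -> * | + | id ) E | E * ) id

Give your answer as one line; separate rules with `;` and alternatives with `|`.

E -> + | P Y1 | P Y2; P -> * | + | X2 Y3 | E Y4; X1 -> ); X2 -> id; X3 -> *; Y1 -> X1 P; Y2 -> E P; Y3 -> X1 E; Y4 -> X3 Y5; Y5 -> X1 X2

Introduce a nonterminal for each terminal appearing in a rule of length ≥ 2: X1 → ), X2 → id, X3 → *.
Binarize each right-hand side of length ≥ 3 by chaining fresh nonterminals (Y1, Y2, …): affected rules were E → P X1 P; E → P E P; P → X2 X1 E; P → E X3 X1 X2.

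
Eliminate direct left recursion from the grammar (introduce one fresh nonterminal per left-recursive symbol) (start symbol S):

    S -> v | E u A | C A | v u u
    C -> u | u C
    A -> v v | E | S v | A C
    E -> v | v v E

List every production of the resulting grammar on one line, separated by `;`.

Left recursion appears on A.
For A: α = {C}, β = {v v, E, S v}. Rewrite as A → β A' and A' → α A' | ε.

S -> v | E u A | C A | v u u; C -> u | u C; A -> v v A' | E A' | S v A'; E -> v | v v E; A' -> C A' | ε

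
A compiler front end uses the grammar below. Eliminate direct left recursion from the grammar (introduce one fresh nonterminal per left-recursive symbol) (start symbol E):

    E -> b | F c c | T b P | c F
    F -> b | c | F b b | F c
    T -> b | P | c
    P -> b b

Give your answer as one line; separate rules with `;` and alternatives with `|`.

F is directly left-recursive.
For F: α = {b b, c}, β = {b, c}. Rewrite as F → β F' and F' → α F' | ε.

E -> b | F c c | T b P | c F; F -> b F' | c F'; T -> b | P | c; P -> b b; F' -> b b F' | c F' | eps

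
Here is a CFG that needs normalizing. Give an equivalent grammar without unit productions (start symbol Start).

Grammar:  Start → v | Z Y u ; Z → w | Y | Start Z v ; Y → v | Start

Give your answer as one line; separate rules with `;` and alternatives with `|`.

Unit pairs: Y ⇒* {Start}; Z ⇒* {Start, Y}.
Replace each nonterminal's rules with the union of the non-unit rules of every nonterminal it unit-derives.

Start → v | Z Y u; Z → w | Start Z v | v | Z Y u; Y → v | Z Y u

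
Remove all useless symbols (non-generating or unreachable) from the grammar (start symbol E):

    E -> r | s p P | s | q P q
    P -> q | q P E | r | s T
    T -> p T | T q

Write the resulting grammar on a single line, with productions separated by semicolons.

Generating nonterminals: {E, P}.
Reachable from E after that: {E, P}.
Removed useless symbols: {T} and every production mentioning them.

E -> r | s p P | s | q P q; P -> q | q P E | r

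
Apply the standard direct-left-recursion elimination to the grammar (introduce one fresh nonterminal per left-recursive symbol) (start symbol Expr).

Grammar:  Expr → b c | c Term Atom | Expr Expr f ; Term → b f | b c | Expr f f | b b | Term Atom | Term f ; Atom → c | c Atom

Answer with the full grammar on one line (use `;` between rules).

Expr → b c Expr1 | c Term Atom Expr1; Term → b f Term1 | b c Term1 | Expr f f Term1 | b b Term1; Atom → c | c Atom; Expr1 → Expr f Expr1 | ε; Term1 → Atom Term1 | f Term1 | ε

Expr, Term are directly left-recursive.
For Expr: α = {Expr f}, β = {b c, c Term Atom}. Rewrite as Expr → β Expr1 and Expr1 → α Expr1 | ε.
For Term: α = {Atom, f}, β = {b f, b c, Expr f f, b b}. Rewrite as Term → β Term1 and Term1 → α Term1 | ε.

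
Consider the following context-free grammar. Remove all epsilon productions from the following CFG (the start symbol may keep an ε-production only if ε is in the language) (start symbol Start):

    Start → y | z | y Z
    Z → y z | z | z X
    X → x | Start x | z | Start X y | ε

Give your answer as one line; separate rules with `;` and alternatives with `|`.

Start → y | z | y Z; Z → y z | z | z X; X → x | Start x | z | Start X y | Start y

The nullable symbols are {X}.
ε ∉ L(G), so no ε-production is kept.
For each production, add variants omitting each subset of nullable occurrences: X → Start X y gives Start X y | Start y.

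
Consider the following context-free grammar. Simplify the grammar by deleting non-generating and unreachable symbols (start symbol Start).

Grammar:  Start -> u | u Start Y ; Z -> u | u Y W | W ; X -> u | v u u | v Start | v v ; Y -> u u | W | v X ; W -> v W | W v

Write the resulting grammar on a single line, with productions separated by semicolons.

Generating nonterminals: {Start, X, Y, Z}.
Reachable from Start after that: {Start, X, Y}.
Removed useless symbols: {W, Z} and every production mentioning them.

Start -> u | u Start Y; X -> u | v u u | v Start | v v; Y -> u u | v X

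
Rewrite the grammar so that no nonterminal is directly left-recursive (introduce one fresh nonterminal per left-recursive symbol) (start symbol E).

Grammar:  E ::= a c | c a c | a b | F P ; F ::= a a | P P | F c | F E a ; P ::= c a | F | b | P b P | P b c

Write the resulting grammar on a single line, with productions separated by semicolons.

E ::= a c | c a c | a b | F P; F ::= a a F' | P P F'; P ::= c a P' | F P' | b P'; F' ::= c F' | E a F' | ε; P' ::= b P P' | b c P' | ε

F, P are directly left-recursive.
For F: α = {c, E a}, β = {a a, P P}. Rewrite as F → β F' and F' → α F' | ε.
For P: α = {b P, b c}, β = {c a, F, b}. Rewrite as P → β P' and P' → α P' | ε.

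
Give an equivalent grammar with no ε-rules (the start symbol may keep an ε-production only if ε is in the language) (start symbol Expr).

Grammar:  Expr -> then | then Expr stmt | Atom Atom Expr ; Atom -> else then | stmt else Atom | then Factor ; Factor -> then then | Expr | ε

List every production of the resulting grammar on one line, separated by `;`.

Nullable nonterminals: {Factor}.
ε ∉ L(G), so no ε-production is kept.
For each production, add variants omitting each subset of nullable occurrences: Atom → then Factor gives then Factor | then.

Expr -> then | then Expr stmt | Atom Atom Expr; Atom -> else then | stmt else Atom | then Factor | then; Factor -> then then | Expr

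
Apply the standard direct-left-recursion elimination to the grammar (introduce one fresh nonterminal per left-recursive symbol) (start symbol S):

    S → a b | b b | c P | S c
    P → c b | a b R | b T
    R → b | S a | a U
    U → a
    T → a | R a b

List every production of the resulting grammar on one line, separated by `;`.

Directly left-recursive nonterminal: S.
For S: α = {c}, β = {a b, b b, c P}. Rewrite as S → β S' and S' → α S' | ε.

S → a b S' | b b S' | c P S'; P → c b | a b R | b T; R → b | S a | a U; U → a; T → a | R a b; S' → c S' | ε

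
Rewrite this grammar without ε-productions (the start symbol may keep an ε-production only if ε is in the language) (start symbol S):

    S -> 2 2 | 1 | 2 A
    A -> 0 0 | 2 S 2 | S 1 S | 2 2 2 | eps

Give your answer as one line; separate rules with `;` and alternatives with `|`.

S -> 2 2 | 1 | 2 A | 2; A -> 0 0 | 2 S 2 | S 1 S | 2 2 2

The nullable symbols are {A}.
ε ∉ L(G), so no ε-production is kept.
For each production, add variants omitting each subset of nullable occurrences: S → 2 A gives 2 A | 2.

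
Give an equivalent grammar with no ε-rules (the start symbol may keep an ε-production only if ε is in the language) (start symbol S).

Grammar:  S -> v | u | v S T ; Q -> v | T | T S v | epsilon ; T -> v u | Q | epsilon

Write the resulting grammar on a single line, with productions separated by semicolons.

The nullable symbols are {Q, T}.
ε ∉ L(G), so no ε-production is kept.
Add the nullable-subset variants: S → v S T gives v S T | v S. Q → T S v gives T S v | S v.

S -> v | u | v S T | v S; Q -> v | T | T S v | S v; T -> v u | Q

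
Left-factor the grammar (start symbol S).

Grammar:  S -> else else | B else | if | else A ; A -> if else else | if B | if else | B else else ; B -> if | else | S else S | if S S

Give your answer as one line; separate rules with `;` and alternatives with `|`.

S has alternatives sharing prefix 'else': factor to S → else S' with S' → else | A.
A has alternatives sharing prefix 'if': factor to A → if A' with A' → else else | B | else.
B has alternatives sharing prefix 'if': factor to B → if B' with B' → ε | S S.
A' has alternatives sharing prefix 'else': factor to A' → else A'' with A'' → else | ε.

S -> B else | if | else S'; A -> B else else | if A'; B -> else | S else S | if B'; S' -> else | A; A' -> B | else A''; B' -> ε | S S; A'' -> else | ε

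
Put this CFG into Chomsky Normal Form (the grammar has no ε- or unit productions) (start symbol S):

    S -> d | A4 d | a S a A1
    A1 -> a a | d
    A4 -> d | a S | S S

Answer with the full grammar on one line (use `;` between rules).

S -> d | A4 X1 | X2 Y1; A1 -> X2 X2 | d; A4 -> d | X2 S | S S; X1 -> d; X2 -> a; Y1 -> S Y2; Y2 -> X2 A1

Introduce a nonterminal for each terminal appearing in a rule of length ≥ 2: X1 → d, X2 → a.
Binarize each right-hand side of length ≥ 3 by chaining fresh nonterminals (Y1, Y2, …): affected rules were S → X2 S X2 A1.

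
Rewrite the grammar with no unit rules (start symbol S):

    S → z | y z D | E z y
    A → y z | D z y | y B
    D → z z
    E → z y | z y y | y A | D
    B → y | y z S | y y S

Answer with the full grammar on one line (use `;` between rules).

Unit pairs: E ⇒* {D}.
For each unit pair (A, B), copy every non-unit production of B to A, then drop all unit productions.

S → z | y z D | E z y; A → y z | D z y | y B; D → z z; E → z y | z y y | y A | z z; B → y | y z S | y y S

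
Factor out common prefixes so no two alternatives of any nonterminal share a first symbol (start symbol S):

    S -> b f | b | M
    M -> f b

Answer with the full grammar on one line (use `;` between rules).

S -> M | b S'; M -> f b; S' -> f | ε

S has alternatives sharing prefix 'b': factor to S → b S' with S' → f | ε.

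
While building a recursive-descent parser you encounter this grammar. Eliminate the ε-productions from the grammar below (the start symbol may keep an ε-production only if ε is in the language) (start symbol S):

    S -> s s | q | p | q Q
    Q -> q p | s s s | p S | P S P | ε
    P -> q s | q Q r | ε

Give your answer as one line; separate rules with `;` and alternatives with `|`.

Nullable set = {P, Q}.
ε ∉ L(G), so no ε-production is kept.
Expand every rule over subsets of its nullable positions: Q → P S P gives P S P | P S | S P | S. P → q Q r gives q Q r | q r.

S -> s s | q | p | q Q; Q -> q p | s s s | p S | P S P | P S | S P | S; P -> q s | q Q r | q r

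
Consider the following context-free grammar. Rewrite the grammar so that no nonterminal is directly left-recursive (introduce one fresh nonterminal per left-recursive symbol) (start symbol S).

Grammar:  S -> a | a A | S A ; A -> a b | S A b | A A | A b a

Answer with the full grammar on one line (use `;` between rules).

S -> a S' | a A S'; A -> a b A' | S A b A'; S' -> A S' | eps; A' -> A A' | b a A' | eps

Left recursion appears on S, A.
For S: α = {A}, β = {a, a A}. Rewrite as S → β S' and S' → α S' | ε.
For A: α = {A, b a}, β = {a b, S A b}. Rewrite as A → β A' and A' → α A' | ε.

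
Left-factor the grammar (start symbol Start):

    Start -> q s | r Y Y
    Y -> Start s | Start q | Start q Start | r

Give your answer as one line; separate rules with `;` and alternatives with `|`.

Start -> q s | r Y Y; Y -> r | Start Y1; Y1 -> s | q Y11; Y11 -> ε | Start

Y has alternatives sharing prefix 'Start': factor to Y → Start Y1 with Y1 → s | q | q Start.
Y1 has alternatives sharing prefix 'q': factor to Y1 → q Y11 with Y11 → ε | Start.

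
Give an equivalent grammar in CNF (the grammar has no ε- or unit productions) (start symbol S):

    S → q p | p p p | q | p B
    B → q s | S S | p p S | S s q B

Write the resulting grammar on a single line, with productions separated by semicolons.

Introduce a nonterminal for each terminal appearing in a rule of length ≥ 2: X1 → q, X2 → p, X3 → s.
Binarize each right-hand side of length ≥ 3 by chaining fresh nonterminals (Y1, Y2, …): affected rules were S → X2 X2 X2; B → X2 X2 S; B → S X3 X1 B.

S → X1 X2 | X2 Y1 | q | X2 B; B → X1 X3 | S S | X2 Y2 | S Y3; X1 → q; X2 → p; X3 → s; Y1 → X2 X2; Y2 → X2 S; Y3 → X3 Y4; Y4 → X1 B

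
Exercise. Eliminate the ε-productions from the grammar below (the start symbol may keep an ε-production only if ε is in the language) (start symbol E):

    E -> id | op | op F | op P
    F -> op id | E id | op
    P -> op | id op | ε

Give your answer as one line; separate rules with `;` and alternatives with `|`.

E -> id | op | op F | op P; F -> op id | E id | op; P -> op | id op

Nullable set = {P}.
ε ∉ L(G), so no ε-production is kept.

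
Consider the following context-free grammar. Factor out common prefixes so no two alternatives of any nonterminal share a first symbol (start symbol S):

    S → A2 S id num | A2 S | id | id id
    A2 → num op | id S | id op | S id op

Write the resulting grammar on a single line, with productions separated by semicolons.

S → A2 S S' | id S''; A2 → num op | S id op | id A2'; S' → id num | epsilon; S'' → epsilon | id; A2' → S | op

S has alternatives sharing prefix 'A2 S': factor to S → A2 S S' with S' → id num | ε.
S has alternatives sharing prefix 'id': factor to S → id S'' with S'' → ε | id.
A2 has alternatives sharing prefix 'id': factor to A2 → id A2' with A2' → S | op.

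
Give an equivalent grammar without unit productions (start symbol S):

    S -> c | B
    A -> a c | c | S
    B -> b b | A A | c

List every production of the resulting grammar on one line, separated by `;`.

Unit pairs: A ⇒* {B, S}; S ⇒* {B}.
Replace each nonterminal's rules with the union of the non-unit rules of every nonterminal it unit-derives.

S -> b b | A A | c; A -> b b | A A | c | a c; B -> b b | A A | c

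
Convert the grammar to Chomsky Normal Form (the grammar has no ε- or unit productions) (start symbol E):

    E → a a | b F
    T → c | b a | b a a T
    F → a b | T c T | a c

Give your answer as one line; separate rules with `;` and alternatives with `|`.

Introduce a nonterminal for each terminal appearing in a rule of length ≥ 2: X1 → a, X2 → b, X3 → c.
Binarize each right-hand side of length ≥ 3 by chaining fresh nonterminals (Y1, Y2, …): affected rules were T → X2 X1 X1 T; F → T X3 T.

E → X1 X1 | X2 F; T → c | X2 X1 | X2 Y1; F → X1 X2 | T Y3 | X1 X3; X1 → a; X2 → b; X3 → c; Y1 → X1 Y2; Y2 → X1 T; Y3 → X3 T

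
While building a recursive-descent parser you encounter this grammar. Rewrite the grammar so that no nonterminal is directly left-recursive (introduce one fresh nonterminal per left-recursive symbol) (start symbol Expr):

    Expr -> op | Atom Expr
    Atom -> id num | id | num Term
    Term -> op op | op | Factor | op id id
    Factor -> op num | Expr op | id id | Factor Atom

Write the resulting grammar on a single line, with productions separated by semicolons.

Expr -> op | Atom Expr; Atom -> id num | id | num Term; Term -> op op | op | Factor | op id id; Factor -> op num Factor1 | Expr op Factor1 | id id Factor1; Factor1 -> Atom Factor1 | ε

Factor is directly left-recursive.
For Factor: α = {Atom}, β = {op num, Expr op, id id}. Rewrite as Factor → β Factor1 and Factor1 → α Factor1 | ε.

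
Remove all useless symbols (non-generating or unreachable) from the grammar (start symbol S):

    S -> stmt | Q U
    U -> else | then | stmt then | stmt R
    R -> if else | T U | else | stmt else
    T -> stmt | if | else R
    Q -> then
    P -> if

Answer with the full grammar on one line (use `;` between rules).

S -> stmt | Q U; U -> else | then | stmt then | stmt R; R -> if else | T U | else | stmt else; T -> stmt | if | else R; Q -> then

Generating nonterminals: {P, Q, R, S, T, U}.
Reachable from S after that: {Q, R, S, T, U}.
Removed useless symbols: {P} and every production mentioning them.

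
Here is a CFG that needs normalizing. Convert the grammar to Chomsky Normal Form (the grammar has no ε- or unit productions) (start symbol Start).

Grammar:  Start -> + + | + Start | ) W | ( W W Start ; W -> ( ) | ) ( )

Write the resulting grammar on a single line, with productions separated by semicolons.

Start -> X1 X1 | X1 Start | X2 W | X3 Y1; W -> X3 X2 | X2 Y3; X1 -> +; X2 -> ); X3 -> (; Y1 -> W Y2; Y2 -> W Start; Y3 -> X3 X2

Introduce a nonterminal for each terminal appearing in a rule of length ≥ 2: X1 → +, X2 → ), X3 → (.
Binarize each right-hand side of length ≥ 3 by chaining fresh nonterminals (Y1, Y2, …): affected rules were Start → X3 W W Start; W → X2 X3 X2.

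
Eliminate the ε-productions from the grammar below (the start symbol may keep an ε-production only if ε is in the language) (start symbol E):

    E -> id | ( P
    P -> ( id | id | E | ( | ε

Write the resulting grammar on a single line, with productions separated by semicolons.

The nullable symbols are {P}.
ε ∉ L(G), so no ε-production is kept.
Add the nullable-subset variants: E → ( P gives ( P | (.

E -> id | ( P | (; P -> ( id | id | E | (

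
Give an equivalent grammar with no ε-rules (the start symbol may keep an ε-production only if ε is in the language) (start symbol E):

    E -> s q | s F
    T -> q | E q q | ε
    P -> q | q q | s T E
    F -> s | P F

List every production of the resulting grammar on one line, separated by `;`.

E -> s q | s F; T -> q | E q q; P -> q | q q | s T E | s E; F -> s | P F

Nullable nonterminals: {T}.
ε ∉ L(G), so no ε-production is kept.
Expand every rule over subsets of its nullable positions: P → s T E gives s T E | s E.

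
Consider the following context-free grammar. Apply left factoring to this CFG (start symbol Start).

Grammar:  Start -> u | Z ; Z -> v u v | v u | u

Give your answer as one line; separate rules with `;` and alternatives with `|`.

Start -> u | Z; Z -> u | v u Z1; Z1 -> v | epsilon

Z has alternatives sharing prefix 'v u': factor to Z → v u Z1 with Z1 → v | ε.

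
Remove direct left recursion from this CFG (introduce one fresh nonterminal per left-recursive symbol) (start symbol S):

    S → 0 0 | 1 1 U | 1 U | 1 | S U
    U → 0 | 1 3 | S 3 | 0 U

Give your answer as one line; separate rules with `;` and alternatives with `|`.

S is directly left-recursive.
For S: α = {U}, β = {0 0, 1 1 U, 1 U, 1}. Rewrite as S → β S' and S' → α S' | ε.

S → 0 0 S' | 1 1 U S' | 1 U S' | 1 S'; U → 0 | 1 3 | S 3 | 0 U; S' → U S' | ε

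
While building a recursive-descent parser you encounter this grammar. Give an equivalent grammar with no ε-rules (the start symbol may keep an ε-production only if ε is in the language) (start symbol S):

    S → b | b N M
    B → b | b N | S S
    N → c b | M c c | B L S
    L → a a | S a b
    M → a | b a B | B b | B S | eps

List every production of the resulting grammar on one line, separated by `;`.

Nullable nonterminals: {M}.
ε ∉ L(G), so no ε-production is kept.
Add the nullable-subset variants: S → b N M gives b N M | b N. N → M c c gives M c c | c c.

S → b | b N M | b N; B → b | b N | S S; N → c b | M c c | c c | B L S; L → a a | S a b; M → a | b a B | B b | B S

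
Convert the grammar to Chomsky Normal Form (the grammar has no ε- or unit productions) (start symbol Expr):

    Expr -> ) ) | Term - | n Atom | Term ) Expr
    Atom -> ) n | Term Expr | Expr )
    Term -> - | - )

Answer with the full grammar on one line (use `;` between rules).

Expr -> X1 X1 | Term X2 | X3 Atom | Term Y1; Atom -> X1 X3 | Term Expr | Expr X1; Term -> - | X2 X1; X1 -> ); X2 -> -; X3 -> n; Y1 -> X1 Expr

Introduce a nonterminal for each terminal appearing in a rule of length ≥ 2: X1 → ), X2 → -, X3 → n.
Binarize each right-hand side of length ≥ 3 by chaining fresh nonterminals (Y1, Y2, …): affected rules were Expr → Term X1 Expr.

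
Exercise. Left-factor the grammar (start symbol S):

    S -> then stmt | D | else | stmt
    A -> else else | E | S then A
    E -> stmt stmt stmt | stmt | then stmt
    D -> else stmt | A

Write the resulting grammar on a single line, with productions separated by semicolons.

S -> then stmt | D | else | stmt; A -> else else | E | S then A; E -> then stmt | stmt E'; D -> else stmt | A; E' -> stmt stmt | ε

E has alternatives sharing prefix 'stmt': factor to E → stmt E' with E' → stmt stmt | ε.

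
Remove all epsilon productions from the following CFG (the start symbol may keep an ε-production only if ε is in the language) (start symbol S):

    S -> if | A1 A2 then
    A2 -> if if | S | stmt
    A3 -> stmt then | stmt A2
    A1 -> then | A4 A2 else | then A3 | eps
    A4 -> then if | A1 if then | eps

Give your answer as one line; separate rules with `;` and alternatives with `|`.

Nullable set = {A1, A4}.
ε ∉ L(G), so no ε-production is kept.
Expand every rule over subsets of its nullable positions: S → A1 A2 then gives A1 A2 then | A2 then. A1 → A4 A2 else gives A4 A2 else | A2 else. A4 → A1 if then gives A1 if then | if then.

S -> if | A1 A2 then | A2 then; A2 -> if if | S | stmt; A3 -> stmt then | stmt A2; A1 -> then | A4 A2 else | A2 else | then A3; A4 -> then if | A1 if then | if then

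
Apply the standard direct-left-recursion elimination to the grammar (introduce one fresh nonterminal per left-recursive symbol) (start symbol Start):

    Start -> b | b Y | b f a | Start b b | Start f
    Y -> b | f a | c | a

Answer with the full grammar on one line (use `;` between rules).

Start -> b Start1 | b Y Start1 | b f a Start1; Y -> b | f a | c | a; Start1 -> b b Start1 | f Start1 | ε

Directly left-recursive nonterminal: Start.
For Start: α = {b b, f}, β = {b, b Y, b f a}. Rewrite as Start → β Start1 and Start1 → α Start1 | ε.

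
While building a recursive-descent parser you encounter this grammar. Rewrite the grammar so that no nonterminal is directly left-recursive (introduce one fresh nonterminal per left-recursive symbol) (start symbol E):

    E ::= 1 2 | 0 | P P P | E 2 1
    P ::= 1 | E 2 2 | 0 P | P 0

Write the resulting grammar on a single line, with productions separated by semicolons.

E ::= 1 2 E' | 0 E' | P P P E'; P ::= 1 P' | E 2 2 P' | 0 P P'; E' ::= 2 1 E' | ε; P' ::= 0 P' | ε

E, P are directly left-recursive.
For E: α = {2 1}, β = {1 2, 0, P P P}. Rewrite as E → β E' and E' → α E' | ε.
For P: α = {0}, β = {1, E 2 2, 0 P}. Rewrite as P → β P' and P' → α P' | ε.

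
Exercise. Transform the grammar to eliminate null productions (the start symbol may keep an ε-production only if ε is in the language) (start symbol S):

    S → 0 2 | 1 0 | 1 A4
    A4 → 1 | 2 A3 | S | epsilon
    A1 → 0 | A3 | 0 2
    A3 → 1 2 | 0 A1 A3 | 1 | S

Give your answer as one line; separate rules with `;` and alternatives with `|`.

Nullable nonterminals: {A4}.
ε ∉ L(G), so no ε-production is kept.
For each production, add variants omitting each subset of nullable occurrences: S → 1 A4 gives 1 A4 | 1.

S → 0 2 | 1 0 | 1 A4 | 1; A4 → 1 | 2 A3 | S; A1 → 0 | A3 | 0 2; A3 → 1 2 | 0 A1 A3 | 1 | S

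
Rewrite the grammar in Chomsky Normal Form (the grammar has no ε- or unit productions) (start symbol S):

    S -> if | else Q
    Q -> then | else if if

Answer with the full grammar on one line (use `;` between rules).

S -> if | X1 Q; Q -> then | X1 Y1; X1 -> else; X2 -> if; Y1 -> X2 X2

Introduce a nonterminal for each terminal appearing in a rule of length ≥ 2: X1 → else, X2 → if.
Binarize each right-hand side of length ≥ 3 by chaining fresh nonterminals (Y1, Y2, …): affected rules were Q → X1 X2 X2.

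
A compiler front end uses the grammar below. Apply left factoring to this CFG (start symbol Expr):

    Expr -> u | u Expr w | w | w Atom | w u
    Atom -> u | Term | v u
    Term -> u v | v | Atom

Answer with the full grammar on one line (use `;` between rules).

Expr -> w Expr1 | u Expr2; Atom -> u | Term | v u; Term -> u v | v | Atom; Expr1 -> ε | Atom | u; Expr2 -> ε | Expr w

Expr has alternatives sharing prefix 'w': factor to Expr → w Expr1 with Expr1 → ε | Atom | u.
Expr has alternatives sharing prefix 'u': factor to Expr → u Expr2 with Expr2 → ε | Expr w.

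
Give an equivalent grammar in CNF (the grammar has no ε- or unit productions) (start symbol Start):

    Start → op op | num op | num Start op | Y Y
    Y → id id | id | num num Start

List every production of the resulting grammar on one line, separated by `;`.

Start → X1 X1 | X2 X1 | X2 Y1 | Y Y; Y → X3 X3 | id | X2 Y2; X1 → op; X2 → num; X3 → id; Y1 → Start X1; Y2 → X2 Start

Introduce a nonterminal for each terminal appearing in a rule of length ≥ 2: X1 → op, X2 → num, X3 → id.
Binarize each right-hand side of length ≥ 3 by chaining fresh nonterminals (Y1, Y2, …): affected rules were Start → X2 Start X1; Y → X2 X2 Start.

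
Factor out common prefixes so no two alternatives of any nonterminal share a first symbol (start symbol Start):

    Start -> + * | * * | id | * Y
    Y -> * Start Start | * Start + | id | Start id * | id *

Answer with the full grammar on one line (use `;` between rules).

Start -> + * | id | * Start1; Y -> Start id * | * Start Y1 | id Y2; Start1 -> * | Y; Y1 -> Start | +; Y2 -> ε | *

Start has alternatives sharing prefix '*': factor to Start → * Start1 with Start1 → * | Y.
Y has alternatives sharing prefix '* Start': factor to Y → * Start Y1 with Y1 → Start | +.
Y has alternatives sharing prefix 'id': factor to Y → id Y2 with Y2 → ε | *.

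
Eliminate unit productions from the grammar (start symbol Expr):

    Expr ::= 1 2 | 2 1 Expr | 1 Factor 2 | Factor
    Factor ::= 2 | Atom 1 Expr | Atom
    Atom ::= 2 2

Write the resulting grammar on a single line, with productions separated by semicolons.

Unit pairs: Expr ⇒* {Atom, Factor}; Factor ⇒* {Atom}.
For every A with A ⇒* B via unit rules, add B's non-unit alternatives to A; then delete every rule of the form X → Y.

Expr ::= 2 2 | 2 | Atom 1 Expr | 1 2 | 2 1 Expr | 1 Factor 2; Factor ::= 2 2 | 2 | Atom 1 Expr; Atom ::= 2 2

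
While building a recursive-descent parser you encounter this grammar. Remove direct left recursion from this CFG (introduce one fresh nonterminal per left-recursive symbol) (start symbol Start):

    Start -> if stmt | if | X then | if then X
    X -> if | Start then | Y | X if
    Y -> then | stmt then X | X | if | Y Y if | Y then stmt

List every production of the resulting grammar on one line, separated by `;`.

Start -> if stmt | if | X then | if then X; X -> if X1 | Start then X1 | Y X1; Y -> then Y1 | stmt then X Y1 | X Y1 | if Y1; X1 -> if X1 | ε; Y1 -> Y if Y1 | then stmt Y1 | ε

Left recursion appears on X, Y.
For X: α = {if}, β = {if, Start then, Y}. Rewrite as X → β X1 and X1 → α X1 | ε.
For Y: α = {Y if, then stmt}, β = {then, stmt then X, X, if}. Rewrite as Y → β Y1 and Y1 → α Y1 | ε.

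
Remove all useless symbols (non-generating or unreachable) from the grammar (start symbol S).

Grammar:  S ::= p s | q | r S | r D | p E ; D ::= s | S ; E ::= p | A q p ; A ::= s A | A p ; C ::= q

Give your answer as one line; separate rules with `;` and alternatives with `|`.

Generating nonterminals: {C, D, E, S}.
Reachable from S after that: {D, E, S}.
Removed useless symbols: {A, C} and every production mentioning them.

S ::= p s | q | r S | r D | p E; D ::= s | S; E ::= p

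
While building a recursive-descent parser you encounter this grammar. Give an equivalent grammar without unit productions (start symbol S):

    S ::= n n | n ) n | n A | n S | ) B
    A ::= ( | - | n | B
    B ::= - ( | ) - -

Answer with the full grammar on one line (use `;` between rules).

S ::= n n | n ) n | n A | n S | ) B; A ::= - ( | ) - - | ( | - | n; B ::= - ( | ) - -

Unit pairs: A ⇒* {B}.
Replace each nonterminal's rules with the union of the non-unit rules of every nonterminal it unit-derives.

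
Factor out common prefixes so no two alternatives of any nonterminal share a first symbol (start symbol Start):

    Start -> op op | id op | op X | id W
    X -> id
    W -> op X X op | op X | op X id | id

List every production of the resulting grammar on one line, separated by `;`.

Start has alternatives sharing prefix 'op': factor to Start → op Start1 with Start1 → op | X.
Start has alternatives sharing prefix 'id': factor to Start → id Start2 with Start2 → op | W.
W has alternatives sharing prefix 'op X': factor to W → op X W1 with W1 → X op | ε | id.

Start -> op Start1 | id Start2; X -> id; W -> id | op X W1; Start1 -> op | X; Start2 -> op | W; W1 -> X op | ε | id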